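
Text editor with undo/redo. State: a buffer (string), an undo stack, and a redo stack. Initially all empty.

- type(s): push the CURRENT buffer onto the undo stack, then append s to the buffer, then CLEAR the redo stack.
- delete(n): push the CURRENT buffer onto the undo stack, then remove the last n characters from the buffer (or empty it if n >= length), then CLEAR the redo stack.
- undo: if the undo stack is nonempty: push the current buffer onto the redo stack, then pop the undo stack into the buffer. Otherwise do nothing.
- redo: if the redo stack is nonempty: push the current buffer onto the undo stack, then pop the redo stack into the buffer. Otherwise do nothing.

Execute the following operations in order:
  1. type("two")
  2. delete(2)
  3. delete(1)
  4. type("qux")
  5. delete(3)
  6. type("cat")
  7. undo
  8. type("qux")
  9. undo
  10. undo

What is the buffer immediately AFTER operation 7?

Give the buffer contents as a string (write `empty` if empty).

After op 1 (type): buf='two' undo_depth=1 redo_depth=0
After op 2 (delete): buf='t' undo_depth=2 redo_depth=0
After op 3 (delete): buf='(empty)' undo_depth=3 redo_depth=0
After op 4 (type): buf='qux' undo_depth=4 redo_depth=0
After op 5 (delete): buf='(empty)' undo_depth=5 redo_depth=0
After op 6 (type): buf='cat' undo_depth=6 redo_depth=0
After op 7 (undo): buf='(empty)' undo_depth=5 redo_depth=1

Answer: empty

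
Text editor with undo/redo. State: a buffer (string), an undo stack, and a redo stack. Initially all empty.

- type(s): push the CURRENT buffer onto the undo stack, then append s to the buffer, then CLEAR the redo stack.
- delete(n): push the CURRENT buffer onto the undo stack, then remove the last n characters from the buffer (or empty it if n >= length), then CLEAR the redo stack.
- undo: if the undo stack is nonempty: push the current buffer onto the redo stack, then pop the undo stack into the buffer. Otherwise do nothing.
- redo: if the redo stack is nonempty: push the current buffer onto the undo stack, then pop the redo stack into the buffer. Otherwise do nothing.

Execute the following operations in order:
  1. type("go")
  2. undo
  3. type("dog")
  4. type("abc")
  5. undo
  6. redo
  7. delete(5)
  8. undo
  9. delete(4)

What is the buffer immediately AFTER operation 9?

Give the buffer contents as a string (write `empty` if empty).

After op 1 (type): buf='go' undo_depth=1 redo_depth=0
After op 2 (undo): buf='(empty)' undo_depth=0 redo_depth=1
After op 3 (type): buf='dog' undo_depth=1 redo_depth=0
After op 4 (type): buf='dogabc' undo_depth=2 redo_depth=0
After op 5 (undo): buf='dog' undo_depth=1 redo_depth=1
After op 6 (redo): buf='dogabc' undo_depth=2 redo_depth=0
After op 7 (delete): buf='d' undo_depth=3 redo_depth=0
After op 8 (undo): buf='dogabc' undo_depth=2 redo_depth=1
After op 9 (delete): buf='do' undo_depth=3 redo_depth=0

Answer: do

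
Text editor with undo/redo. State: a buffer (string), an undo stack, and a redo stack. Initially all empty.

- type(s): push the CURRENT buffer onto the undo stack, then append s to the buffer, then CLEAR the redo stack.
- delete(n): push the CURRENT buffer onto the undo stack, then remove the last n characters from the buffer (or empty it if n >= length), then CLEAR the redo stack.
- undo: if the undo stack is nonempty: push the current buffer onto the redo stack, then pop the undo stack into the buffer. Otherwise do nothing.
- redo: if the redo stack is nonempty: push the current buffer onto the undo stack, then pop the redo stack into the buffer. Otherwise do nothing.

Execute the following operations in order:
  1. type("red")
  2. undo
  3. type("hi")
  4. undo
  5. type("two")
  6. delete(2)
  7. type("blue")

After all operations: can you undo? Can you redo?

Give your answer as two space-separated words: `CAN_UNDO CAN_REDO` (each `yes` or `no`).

Answer: yes no

Derivation:
After op 1 (type): buf='red' undo_depth=1 redo_depth=0
After op 2 (undo): buf='(empty)' undo_depth=0 redo_depth=1
After op 3 (type): buf='hi' undo_depth=1 redo_depth=0
After op 4 (undo): buf='(empty)' undo_depth=0 redo_depth=1
After op 5 (type): buf='two' undo_depth=1 redo_depth=0
After op 6 (delete): buf='t' undo_depth=2 redo_depth=0
After op 7 (type): buf='tblue' undo_depth=3 redo_depth=0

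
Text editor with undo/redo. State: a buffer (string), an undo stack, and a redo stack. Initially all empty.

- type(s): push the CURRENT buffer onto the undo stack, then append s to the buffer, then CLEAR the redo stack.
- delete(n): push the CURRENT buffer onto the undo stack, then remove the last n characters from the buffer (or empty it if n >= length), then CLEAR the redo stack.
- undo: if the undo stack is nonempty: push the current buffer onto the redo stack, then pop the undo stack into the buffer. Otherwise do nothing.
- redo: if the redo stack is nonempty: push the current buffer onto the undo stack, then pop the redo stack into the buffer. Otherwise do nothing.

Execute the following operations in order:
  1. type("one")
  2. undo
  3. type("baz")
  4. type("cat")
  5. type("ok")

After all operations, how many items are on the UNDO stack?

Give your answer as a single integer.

Answer: 3

Derivation:
After op 1 (type): buf='one' undo_depth=1 redo_depth=0
After op 2 (undo): buf='(empty)' undo_depth=0 redo_depth=1
After op 3 (type): buf='baz' undo_depth=1 redo_depth=0
After op 4 (type): buf='bazcat' undo_depth=2 redo_depth=0
After op 5 (type): buf='bazcatok' undo_depth=3 redo_depth=0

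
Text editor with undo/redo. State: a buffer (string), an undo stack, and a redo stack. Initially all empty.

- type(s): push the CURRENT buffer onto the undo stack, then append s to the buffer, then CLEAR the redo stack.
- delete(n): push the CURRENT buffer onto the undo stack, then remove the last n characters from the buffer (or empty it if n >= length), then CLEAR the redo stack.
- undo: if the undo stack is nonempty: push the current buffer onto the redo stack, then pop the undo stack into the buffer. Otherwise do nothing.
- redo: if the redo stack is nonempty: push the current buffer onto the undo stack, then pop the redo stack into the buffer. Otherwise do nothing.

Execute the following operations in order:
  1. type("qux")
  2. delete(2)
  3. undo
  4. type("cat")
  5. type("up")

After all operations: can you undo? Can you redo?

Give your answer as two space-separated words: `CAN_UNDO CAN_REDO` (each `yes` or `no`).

Answer: yes no

Derivation:
After op 1 (type): buf='qux' undo_depth=1 redo_depth=0
After op 2 (delete): buf='q' undo_depth=2 redo_depth=0
After op 3 (undo): buf='qux' undo_depth=1 redo_depth=1
After op 4 (type): buf='quxcat' undo_depth=2 redo_depth=0
After op 5 (type): buf='quxcatup' undo_depth=3 redo_depth=0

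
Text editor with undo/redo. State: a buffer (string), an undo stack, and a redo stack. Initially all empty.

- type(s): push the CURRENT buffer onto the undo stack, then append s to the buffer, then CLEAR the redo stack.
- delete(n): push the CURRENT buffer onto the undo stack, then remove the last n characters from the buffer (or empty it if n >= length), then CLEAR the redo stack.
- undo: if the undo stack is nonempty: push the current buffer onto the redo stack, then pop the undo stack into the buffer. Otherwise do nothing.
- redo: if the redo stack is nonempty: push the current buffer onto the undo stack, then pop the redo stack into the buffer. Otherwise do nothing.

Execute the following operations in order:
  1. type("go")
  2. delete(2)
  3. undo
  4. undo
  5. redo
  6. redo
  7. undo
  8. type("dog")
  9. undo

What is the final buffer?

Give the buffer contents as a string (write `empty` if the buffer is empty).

After op 1 (type): buf='go' undo_depth=1 redo_depth=0
After op 2 (delete): buf='(empty)' undo_depth=2 redo_depth=0
After op 3 (undo): buf='go' undo_depth=1 redo_depth=1
After op 4 (undo): buf='(empty)' undo_depth=0 redo_depth=2
After op 5 (redo): buf='go' undo_depth=1 redo_depth=1
After op 6 (redo): buf='(empty)' undo_depth=2 redo_depth=0
After op 7 (undo): buf='go' undo_depth=1 redo_depth=1
After op 8 (type): buf='godog' undo_depth=2 redo_depth=0
After op 9 (undo): buf='go' undo_depth=1 redo_depth=1

Answer: go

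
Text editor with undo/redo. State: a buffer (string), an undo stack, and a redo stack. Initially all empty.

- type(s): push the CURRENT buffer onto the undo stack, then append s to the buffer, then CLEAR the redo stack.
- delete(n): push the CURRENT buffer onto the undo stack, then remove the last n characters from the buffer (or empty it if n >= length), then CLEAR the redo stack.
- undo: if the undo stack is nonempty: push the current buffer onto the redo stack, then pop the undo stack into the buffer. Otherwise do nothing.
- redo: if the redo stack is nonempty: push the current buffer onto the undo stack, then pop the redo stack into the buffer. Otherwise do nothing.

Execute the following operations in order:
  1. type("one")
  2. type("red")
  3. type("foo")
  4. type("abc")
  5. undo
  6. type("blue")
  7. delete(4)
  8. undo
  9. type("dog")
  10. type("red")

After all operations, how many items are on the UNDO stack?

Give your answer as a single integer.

Answer: 6

Derivation:
After op 1 (type): buf='one' undo_depth=1 redo_depth=0
After op 2 (type): buf='onered' undo_depth=2 redo_depth=0
After op 3 (type): buf='oneredfoo' undo_depth=3 redo_depth=0
After op 4 (type): buf='oneredfooabc' undo_depth=4 redo_depth=0
After op 5 (undo): buf='oneredfoo' undo_depth=3 redo_depth=1
After op 6 (type): buf='oneredfooblue' undo_depth=4 redo_depth=0
After op 7 (delete): buf='oneredfoo' undo_depth=5 redo_depth=0
After op 8 (undo): buf='oneredfooblue' undo_depth=4 redo_depth=1
After op 9 (type): buf='oneredfoobluedog' undo_depth=5 redo_depth=0
After op 10 (type): buf='oneredfoobluedogred' undo_depth=6 redo_depth=0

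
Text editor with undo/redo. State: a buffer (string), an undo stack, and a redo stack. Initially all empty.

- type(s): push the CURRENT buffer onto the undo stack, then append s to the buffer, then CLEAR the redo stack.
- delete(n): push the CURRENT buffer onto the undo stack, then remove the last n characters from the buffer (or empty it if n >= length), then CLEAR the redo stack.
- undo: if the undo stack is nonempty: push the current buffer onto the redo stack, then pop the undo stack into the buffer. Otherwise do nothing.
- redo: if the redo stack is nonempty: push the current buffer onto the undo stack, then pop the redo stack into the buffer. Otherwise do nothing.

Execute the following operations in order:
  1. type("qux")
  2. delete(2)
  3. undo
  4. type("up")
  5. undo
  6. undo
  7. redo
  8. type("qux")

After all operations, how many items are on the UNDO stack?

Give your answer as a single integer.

After op 1 (type): buf='qux' undo_depth=1 redo_depth=0
After op 2 (delete): buf='q' undo_depth=2 redo_depth=0
After op 3 (undo): buf='qux' undo_depth=1 redo_depth=1
After op 4 (type): buf='quxup' undo_depth=2 redo_depth=0
After op 5 (undo): buf='qux' undo_depth=1 redo_depth=1
After op 6 (undo): buf='(empty)' undo_depth=0 redo_depth=2
After op 7 (redo): buf='qux' undo_depth=1 redo_depth=1
After op 8 (type): buf='quxqux' undo_depth=2 redo_depth=0

Answer: 2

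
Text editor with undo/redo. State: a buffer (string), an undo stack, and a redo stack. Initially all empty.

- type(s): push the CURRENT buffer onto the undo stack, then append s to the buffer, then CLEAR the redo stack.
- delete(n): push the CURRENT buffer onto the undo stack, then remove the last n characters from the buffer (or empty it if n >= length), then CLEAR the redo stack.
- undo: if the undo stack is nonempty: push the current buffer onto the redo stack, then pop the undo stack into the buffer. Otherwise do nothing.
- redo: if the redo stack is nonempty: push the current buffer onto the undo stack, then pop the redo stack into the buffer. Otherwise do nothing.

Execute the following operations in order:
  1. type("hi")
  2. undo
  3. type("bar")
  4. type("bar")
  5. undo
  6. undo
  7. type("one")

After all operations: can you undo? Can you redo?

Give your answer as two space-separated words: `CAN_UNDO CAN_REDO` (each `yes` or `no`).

Answer: yes no

Derivation:
After op 1 (type): buf='hi' undo_depth=1 redo_depth=0
After op 2 (undo): buf='(empty)' undo_depth=0 redo_depth=1
After op 3 (type): buf='bar' undo_depth=1 redo_depth=0
After op 4 (type): buf='barbar' undo_depth=2 redo_depth=0
After op 5 (undo): buf='bar' undo_depth=1 redo_depth=1
After op 6 (undo): buf='(empty)' undo_depth=0 redo_depth=2
After op 7 (type): buf='one' undo_depth=1 redo_depth=0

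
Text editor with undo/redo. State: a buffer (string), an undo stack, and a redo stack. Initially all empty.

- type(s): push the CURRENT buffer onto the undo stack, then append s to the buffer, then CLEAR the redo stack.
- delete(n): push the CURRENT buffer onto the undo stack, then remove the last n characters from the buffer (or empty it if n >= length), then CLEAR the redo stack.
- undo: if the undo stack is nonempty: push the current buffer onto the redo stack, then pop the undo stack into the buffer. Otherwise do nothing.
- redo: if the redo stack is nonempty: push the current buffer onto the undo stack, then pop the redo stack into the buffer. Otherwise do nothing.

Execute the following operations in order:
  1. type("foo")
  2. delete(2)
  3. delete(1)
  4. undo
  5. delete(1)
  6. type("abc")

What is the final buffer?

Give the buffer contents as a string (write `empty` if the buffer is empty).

Answer: abc

Derivation:
After op 1 (type): buf='foo' undo_depth=1 redo_depth=0
After op 2 (delete): buf='f' undo_depth=2 redo_depth=0
After op 3 (delete): buf='(empty)' undo_depth=3 redo_depth=0
After op 4 (undo): buf='f' undo_depth=2 redo_depth=1
After op 5 (delete): buf='(empty)' undo_depth=3 redo_depth=0
After op 6 (type): buf='abc' undo_depth=4 redo_depth=0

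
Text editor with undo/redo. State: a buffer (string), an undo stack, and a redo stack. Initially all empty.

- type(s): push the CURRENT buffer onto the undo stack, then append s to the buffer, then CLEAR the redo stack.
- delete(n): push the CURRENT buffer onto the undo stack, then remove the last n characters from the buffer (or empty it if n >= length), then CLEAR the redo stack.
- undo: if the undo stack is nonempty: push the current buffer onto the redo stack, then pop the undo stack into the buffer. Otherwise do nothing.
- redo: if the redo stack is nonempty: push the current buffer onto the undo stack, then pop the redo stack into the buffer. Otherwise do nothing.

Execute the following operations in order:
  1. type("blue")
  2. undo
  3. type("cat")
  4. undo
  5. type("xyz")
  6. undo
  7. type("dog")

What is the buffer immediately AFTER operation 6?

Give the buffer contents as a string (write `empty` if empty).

After op 1 (type): buf='blue' undo_depth=1 redo_depth=0
After op 2 (undo): buf='(empty)' undo_depth=0 redo_depth=1
After op 3 (type): buf='cat' undo_depth=1 redo_depth=0
After op 4 (undo): buf='(empty)' undo_depth=0 redo_depth=1
After op 5 (type): buf='xyz' undo_depth=1 redo_depth=0
After op 6 (undo): buf='(empty)' undo_depth=0 redo_depth=1

Answer: empty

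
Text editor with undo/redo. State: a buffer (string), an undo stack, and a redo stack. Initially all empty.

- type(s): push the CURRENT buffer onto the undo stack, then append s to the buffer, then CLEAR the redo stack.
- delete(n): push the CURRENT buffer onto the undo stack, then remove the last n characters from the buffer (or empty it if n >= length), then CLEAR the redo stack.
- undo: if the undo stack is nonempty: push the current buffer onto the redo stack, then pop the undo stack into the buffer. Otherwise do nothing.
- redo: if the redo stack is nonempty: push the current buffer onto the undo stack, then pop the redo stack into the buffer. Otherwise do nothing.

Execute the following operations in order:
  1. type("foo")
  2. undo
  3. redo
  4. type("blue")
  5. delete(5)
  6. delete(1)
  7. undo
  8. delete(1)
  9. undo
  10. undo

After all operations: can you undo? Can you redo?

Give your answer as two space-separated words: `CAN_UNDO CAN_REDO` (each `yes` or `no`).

Answer: yes yes

Derivation:
After op 1 (type): buf='foo' undo_depth=1 redo_depth=0
After op 2 (undo): buf='(empty)' undo_depth=0 redo_depth=1
After op 3 (redo): buf='foo' undo_depth=1 redo_depth=0
After op 4 (type): buf='fooblue' undo_depth=2 redo_depth=0
After op 5 (delete): buf='fo' undo_depth=3 redo_depth=0
After op 6 (delete): buf='f' undo_depth=4 redo_depth=0
After op 7 (undo): buf='fo' undo_depth=3 redo_depth=1
After op 8 (delete): buf='f' undo_depth=4 redo_depth=0
After op 9 (undo): buf='fo' undo_depth=3 redo_depth=1
After op 10 (undo): buf='fooblue' undo_depth=2 redo_depth=2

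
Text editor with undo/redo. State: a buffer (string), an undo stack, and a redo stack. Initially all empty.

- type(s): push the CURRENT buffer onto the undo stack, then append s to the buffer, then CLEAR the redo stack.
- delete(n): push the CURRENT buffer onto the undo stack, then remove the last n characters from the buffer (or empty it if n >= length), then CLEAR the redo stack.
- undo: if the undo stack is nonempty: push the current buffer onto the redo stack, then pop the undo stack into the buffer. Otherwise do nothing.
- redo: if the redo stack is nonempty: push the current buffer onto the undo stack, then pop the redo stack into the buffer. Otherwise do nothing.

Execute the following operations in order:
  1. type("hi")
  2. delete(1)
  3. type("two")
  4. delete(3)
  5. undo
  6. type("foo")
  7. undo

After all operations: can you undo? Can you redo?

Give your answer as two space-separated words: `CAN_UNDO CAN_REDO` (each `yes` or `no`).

After op 1 (type): buf='hi' undo_depth=1 redo_depth=0
After op 2 (delete): buf='h' undo_depth=2 redo_depth=0
After op 3 (type): buf='htwo' undo_depth=3 redo_depth=0
After op 4 (delete): buf='h' undo_depth=4 redo_depth=0
After op 5 (undo): buf='htwo' undo_depth=3 redo_depth=1
After op 6 (type): buf='htwofoo' undo_depth=4 redo_depth=0
After op 7 (undo): buf='htwo' undo_depth=3 redo_depth=1

Answer: yes yes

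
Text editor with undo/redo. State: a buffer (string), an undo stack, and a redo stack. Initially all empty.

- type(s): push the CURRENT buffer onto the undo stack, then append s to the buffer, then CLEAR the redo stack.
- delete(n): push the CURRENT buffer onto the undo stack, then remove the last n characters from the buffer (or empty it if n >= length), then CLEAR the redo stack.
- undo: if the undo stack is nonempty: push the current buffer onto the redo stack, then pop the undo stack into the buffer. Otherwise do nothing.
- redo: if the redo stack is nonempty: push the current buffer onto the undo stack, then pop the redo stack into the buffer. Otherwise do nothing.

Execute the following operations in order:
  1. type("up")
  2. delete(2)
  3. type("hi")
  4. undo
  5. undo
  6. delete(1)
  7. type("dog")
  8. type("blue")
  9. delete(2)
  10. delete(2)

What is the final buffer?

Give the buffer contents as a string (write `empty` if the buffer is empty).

Answer: udog

Derivation:
After op 1 (type): buf='up' undo_depth=1 redo_depth=0
After op 2 (delete): buf='(empty)' undo_depth=2 redo_depth=0
After op 3 (type): buf='hi' undo_depth=3 redo_depth=0
After op 4 (undo): buf='(empty)' undo_depth=2 redo_depth=1
After op 5 (undo): buf='up' undo_depth=1 redo_depth=2
After op 6 (delete): buf='u' undo_depth=2 redo_depth=0
After op 7 (type): buf='udog' undo_depth=3 redo_depth=0
After op 8 (type): buf='udogblue' undo_depth=4 redo_depth=0
After op 9 (delete): buf='udogbl' undo_depth=5 redo_depth=0
After op 10 (delete): buf='udog' undo_depth=6 redo_depth=0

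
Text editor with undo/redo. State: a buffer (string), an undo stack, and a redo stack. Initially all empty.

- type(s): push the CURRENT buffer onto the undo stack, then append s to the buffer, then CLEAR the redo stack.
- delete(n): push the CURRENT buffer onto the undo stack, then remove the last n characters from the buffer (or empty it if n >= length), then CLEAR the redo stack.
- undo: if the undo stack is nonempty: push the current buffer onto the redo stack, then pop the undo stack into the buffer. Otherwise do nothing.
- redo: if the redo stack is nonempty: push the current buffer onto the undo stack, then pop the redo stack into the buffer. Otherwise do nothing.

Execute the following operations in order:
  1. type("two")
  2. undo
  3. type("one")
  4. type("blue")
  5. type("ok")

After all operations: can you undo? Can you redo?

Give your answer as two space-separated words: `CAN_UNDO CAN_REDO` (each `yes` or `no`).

After op 1 (type): buf='two' undo_depth=1 redo_depth=0
After op 2 (undo): buf='(empty)' undo_depth=0 redo_depth=1
After op 3 (type): buf='one' undo_depth=1 redo_depth=0
After op 4 (type): buf='oneblue' undo_depth=2 redo_depth=0
After op 5 (type): buf='oneblueok' undo_depth=3 redo_depth=0

Answer: yes no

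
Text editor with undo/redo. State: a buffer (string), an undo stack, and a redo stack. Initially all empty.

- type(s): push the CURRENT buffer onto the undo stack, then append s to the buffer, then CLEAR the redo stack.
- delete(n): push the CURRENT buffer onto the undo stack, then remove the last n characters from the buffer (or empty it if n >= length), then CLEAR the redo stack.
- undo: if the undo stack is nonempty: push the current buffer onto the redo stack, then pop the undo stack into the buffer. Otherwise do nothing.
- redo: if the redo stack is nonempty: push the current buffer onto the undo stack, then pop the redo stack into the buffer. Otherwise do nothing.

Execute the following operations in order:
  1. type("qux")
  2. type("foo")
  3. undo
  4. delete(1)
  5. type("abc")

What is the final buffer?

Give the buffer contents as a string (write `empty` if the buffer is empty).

Answer: quabc

Derivation:
After op 1 (type): buf='qux' undo_depth=1 redo_depth=0
After op 2 (type): buf='quxfoo' undo_depth=2 redo_depth=0
After op 3 (undo): buf='qux' undo_depth=1 redo_depth=1
After op 4 (delete): buf='qu' undo_depth=2 redo_depth=0
After op 5 (type): buf='quabc' undo_depth=3 redo_depth=0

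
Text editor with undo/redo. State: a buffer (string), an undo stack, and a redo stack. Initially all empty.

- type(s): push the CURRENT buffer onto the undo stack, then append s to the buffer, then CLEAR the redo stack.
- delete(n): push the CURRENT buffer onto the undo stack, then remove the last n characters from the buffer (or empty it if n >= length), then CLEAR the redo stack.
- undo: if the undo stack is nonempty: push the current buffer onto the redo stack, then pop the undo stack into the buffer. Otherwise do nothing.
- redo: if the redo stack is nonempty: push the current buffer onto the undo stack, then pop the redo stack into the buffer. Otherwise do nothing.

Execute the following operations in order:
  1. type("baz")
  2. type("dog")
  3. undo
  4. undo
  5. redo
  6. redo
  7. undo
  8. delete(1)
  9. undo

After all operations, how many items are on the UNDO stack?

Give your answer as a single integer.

After op 1 (type): buf='baz' undo_depth=1 redo_depth=0
After op 2 (type): buf='bazdog' undo_depth=2 redo_depth=0
After op 3 (undo): buf='baz' undo_depth=1 redo_depth=1
After op 4 (undo): buf='(empty)' undo_depth=0 redo_depth=2
After op 5 (redo): buf='baz' undo_depth=1 redo_depth=1
After op 6 (redo): buf='bazdog' undo_depth=2 redo_depth=0
After op 7 (undo): buf='baz' undo_depth=1 redo_depth=1
After op 8 (delete): buf='ba' undo_depth=2 redo_depth=0
After op 9 (undo): buf='baz' undo_depth=1 redo_depth=1

Answer: 1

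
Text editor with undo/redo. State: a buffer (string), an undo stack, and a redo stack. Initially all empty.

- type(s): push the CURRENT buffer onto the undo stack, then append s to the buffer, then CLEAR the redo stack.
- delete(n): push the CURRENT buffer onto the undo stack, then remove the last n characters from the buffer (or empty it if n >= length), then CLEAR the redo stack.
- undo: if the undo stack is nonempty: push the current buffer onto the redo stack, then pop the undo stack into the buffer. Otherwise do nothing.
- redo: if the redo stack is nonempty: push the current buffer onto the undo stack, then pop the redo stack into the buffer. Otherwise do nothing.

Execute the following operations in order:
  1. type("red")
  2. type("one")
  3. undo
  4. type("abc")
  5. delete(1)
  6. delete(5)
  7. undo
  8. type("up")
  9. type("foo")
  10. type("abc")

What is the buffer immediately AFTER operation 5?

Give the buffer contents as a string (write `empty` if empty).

After op 1 (type): buf='red' undo_depth=1 redo_depth=0
After op 2 (type): buf='redone' undo_depth=2 redo_depth=0
After op 3 (undo): buf='red' undo_depth=1 redo_depth=1
After op 4 (type): buf='redabc' undo_depth=2 redo_depth=0
After op 5 (delete): buf='redab' undo_depth=3 redo_depth=0

Answer: redab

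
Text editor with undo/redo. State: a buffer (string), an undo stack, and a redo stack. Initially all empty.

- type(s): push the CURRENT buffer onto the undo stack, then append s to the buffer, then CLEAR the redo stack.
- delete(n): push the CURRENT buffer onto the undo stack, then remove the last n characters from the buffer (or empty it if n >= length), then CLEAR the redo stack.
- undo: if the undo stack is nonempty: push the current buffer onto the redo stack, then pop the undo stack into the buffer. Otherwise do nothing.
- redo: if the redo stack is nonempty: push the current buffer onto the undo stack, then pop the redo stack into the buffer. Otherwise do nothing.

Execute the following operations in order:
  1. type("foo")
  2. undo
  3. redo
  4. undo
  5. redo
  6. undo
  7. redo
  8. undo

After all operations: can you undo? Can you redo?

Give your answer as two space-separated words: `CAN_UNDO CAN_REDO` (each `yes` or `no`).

Answer: no yes

Derivation:
After op 1 (type): buf='foo' undo_depth=1 redo_depth=0
After op 2 (undo): buf='(empty)' undo_depth=0 redo_depth=1
After op 3 (redo): buf='foo' undo_depth=1 redo_depth=0
After op 4 (undo): buf='(empty)' undo_depth=0 redo_depth=1
After op 5 (redo): buf='foo' undo_depth=1 redo_depth=0
After op 6 (undo): buf='(empty)' undo_depth=0 redo_depth=1
After op 7 (redo): buf='foo' undo_depth=1 redo_depth=0
After op 8 (undo): buf='(empty)' undo_depth=0 redo_depth=1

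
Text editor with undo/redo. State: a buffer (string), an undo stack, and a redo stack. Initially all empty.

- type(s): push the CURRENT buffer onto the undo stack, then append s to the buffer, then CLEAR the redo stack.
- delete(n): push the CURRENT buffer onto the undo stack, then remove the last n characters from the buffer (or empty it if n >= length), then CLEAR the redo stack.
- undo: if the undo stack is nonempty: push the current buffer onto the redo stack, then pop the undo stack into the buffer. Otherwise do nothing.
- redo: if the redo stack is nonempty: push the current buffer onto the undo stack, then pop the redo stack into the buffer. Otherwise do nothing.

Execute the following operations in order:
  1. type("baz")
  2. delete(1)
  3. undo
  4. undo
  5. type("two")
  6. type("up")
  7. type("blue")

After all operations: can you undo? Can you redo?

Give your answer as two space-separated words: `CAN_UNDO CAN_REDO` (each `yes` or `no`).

After op 1 (type): buf='baz' undo_depth=1 redo_depth=0
After op 2 (delete): buf='ba' undo_depth=2 redo_depth=0
After op 3 (undo): buf='baz' undo_depth=1 redo_depth=1
After op 4 (undo): buf='(empty)' undo_depth=0 redo_depth=2
After op 5 (type): buf='two' undo_depth=1 redo_depth=0
After op 6 (type): buf='twoup' undo_depth=2 redo_depth=0
After op 7 (type): buf='twoupblue' undo_depth=3 redo_depth=0

Answer: yes no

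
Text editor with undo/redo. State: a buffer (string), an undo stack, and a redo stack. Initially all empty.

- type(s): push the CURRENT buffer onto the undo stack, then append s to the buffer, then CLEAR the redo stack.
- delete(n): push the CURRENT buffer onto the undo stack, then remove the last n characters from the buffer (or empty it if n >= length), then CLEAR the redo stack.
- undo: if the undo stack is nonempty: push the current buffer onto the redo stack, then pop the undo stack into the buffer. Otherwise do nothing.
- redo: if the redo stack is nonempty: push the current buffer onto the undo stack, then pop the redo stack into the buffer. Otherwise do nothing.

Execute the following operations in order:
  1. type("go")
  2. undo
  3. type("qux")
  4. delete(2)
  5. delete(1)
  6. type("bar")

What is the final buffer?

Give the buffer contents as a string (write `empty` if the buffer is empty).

Answer: bar

Derivation:
After op 1 (type): buf='go' undo_depth=1 redo_depth=0
After op 2 (undo): buf='(empty)' undo_depth=0 redo_depth=1
After op 3 (type): buf='qux' undo_depth=1 redo_depth=0
After op 4 (delete): buf='q' undo_depth=2 redo_depth=0
After op 5 (delete): buf='(empty)' undo_depth=3 redo_depth=0
After op 6 (type): buf='bar' undo_depth=4 redo_depth=0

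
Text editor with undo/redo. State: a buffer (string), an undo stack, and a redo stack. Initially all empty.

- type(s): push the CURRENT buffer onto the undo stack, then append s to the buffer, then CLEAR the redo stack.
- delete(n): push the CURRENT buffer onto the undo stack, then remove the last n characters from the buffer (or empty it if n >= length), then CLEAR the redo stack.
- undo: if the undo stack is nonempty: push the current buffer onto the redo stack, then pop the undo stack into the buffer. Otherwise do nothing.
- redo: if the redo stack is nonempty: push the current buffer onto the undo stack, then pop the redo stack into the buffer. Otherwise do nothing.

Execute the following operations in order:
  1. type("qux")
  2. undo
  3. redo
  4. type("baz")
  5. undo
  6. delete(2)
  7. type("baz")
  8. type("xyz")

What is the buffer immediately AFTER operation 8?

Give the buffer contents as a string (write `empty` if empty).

After op 1 (type): buf='qux' undo_depth=1 redo_depth=0
After op 2 (undo): buf='(empty)' undo_depth=0 redo_depth=1
After op 3 (redo): buf='qux' undo_depth=1 redo_depth=0
After op 4 (type): buf='quxbaz' undo_depth=2 redo_depth=0
After op 5 (undo): buf='qux' undo_depth=1 redo_depth=1
After op 6 (delete): buf='q' undo_depth=2 redo_depth=0
After op 7 (type): buf='qbaz' undo_depth=3 redo_depth=0
After op 8 (type): buf='qbazxyz' undo_depth=4 redo_depth=0

Answer: qbazxyz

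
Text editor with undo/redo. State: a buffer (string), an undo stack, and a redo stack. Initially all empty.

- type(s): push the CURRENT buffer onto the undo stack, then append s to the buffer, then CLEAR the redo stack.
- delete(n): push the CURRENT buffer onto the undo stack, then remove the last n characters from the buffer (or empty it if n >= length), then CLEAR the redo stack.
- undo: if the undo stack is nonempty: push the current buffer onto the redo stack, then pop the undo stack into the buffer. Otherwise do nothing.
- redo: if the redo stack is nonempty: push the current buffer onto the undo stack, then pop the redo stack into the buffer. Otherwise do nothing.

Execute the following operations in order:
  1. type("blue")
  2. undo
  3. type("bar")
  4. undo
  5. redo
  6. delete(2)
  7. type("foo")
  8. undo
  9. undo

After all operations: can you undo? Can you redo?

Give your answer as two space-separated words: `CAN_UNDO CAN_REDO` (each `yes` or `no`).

Answer: yes yes

Derivation:
After op 1 (type): buf='blue' undo_depth=1 redo_depth=0
After op 2 (undo): buf='(empty)' undo_depth=0 redo_depth=1
After op 3 (type): buf='bar' undo_depth=1 redo_depth=0
After op 4 (undo): buf='(empty)' undo_depth=0 redo_depth=1
After op 5 (redo): buf='bar' undo_depth=1 redo_depth=0
After op 6 (delete): buf='b' undo_depth=2 redo_depth=0
After op 7 (type): buf='bfoo' undo_depth=3 redo_depth=0
After op 8 (undo): buf='b' undo_depth=2 redo_depth=1
After op 9 (undo): buf='bar' undo_depth=1 redo_depth=2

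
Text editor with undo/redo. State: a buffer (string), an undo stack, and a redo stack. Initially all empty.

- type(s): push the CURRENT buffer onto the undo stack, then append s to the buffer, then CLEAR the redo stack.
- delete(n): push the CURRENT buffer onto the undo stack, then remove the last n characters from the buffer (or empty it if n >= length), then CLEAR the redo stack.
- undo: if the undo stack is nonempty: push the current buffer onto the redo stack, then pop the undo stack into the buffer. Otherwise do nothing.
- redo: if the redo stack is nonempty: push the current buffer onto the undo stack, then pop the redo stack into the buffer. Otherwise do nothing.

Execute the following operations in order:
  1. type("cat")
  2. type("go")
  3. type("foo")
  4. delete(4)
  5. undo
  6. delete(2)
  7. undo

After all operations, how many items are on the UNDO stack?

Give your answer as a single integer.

After op 1 (type): buf='cat' undo_depth=1 redo_depth=0
After op 2 (type): buf='catgo' undo_depth=2 redo_depth=0
After op 3 (type): buf='catgofoo' undo_depth=3 redo_depth=0
After op 4 (delete): buf='catg' undo_depth=4 redo_depth=0
After op 5 (undo): buf='catgofoo' undo_depth=3 redo_depth=1
After op 6 (delete): buf='catgof' undo_depth=4 redo_depth=0
After op 7 (undo): buf='catgofoo' undo_depth=3 redo_depth=1

Answer: 3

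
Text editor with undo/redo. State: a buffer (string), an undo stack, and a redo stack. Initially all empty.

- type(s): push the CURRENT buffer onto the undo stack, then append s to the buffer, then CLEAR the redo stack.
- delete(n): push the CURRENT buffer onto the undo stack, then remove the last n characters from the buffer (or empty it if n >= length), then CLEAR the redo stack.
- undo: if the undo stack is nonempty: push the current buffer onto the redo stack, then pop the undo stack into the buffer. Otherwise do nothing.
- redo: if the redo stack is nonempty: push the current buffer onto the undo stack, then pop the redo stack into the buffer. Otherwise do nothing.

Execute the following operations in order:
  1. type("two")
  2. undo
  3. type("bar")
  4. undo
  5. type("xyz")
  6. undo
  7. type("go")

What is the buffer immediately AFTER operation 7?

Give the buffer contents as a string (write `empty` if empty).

Answer: go

Derivation:
After op 1 (type): buf='two' undo_depth=1 redo_depth=0
After op 2 (undo): buf='(empty)' undo_depth=0 redo_depth=1
After op 3 (type): buf='bar' undo_depth=1 redo_depth=0
After op 4 (undo): buf='(empty)' undo_depth=0 redo_depth=1
After op 5 (type): buf='xyz' undo_depth=1 redo_depth=0
After op 6 (undo): buf='(empty)' undo_depth=0 redo_depth=1
After op 7 (type): buf='go' undo_depth=1 redo_depth=0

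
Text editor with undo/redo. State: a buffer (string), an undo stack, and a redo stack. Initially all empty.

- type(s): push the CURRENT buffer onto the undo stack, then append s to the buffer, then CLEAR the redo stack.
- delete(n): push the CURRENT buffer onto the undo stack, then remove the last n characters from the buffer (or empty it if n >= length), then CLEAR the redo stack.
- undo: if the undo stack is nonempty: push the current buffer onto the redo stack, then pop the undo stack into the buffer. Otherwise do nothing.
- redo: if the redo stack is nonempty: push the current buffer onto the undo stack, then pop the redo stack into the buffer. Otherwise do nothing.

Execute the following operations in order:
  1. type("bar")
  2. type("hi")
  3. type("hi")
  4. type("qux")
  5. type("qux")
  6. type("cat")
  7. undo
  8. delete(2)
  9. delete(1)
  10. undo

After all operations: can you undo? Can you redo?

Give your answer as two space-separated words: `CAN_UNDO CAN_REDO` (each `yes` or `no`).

After op 1 (type): buf='bar' undo_depth=1 redo_depth=0
After op 2 (type): buf='barhi' undo_depth=2 redo_depth=0
After op 3 (type): buf='barhihi' undo_depth=3 redo_depth=0
After op 4 (type): buf='barhihiqux' undo_depth=4 redo_depth=0
After op 5 (type): buf='barhihiquxqux' undo_depth=5 redo_depth=0
After op 6 (type): buf='barhihiquxquxcat' undo_depth=6 redo_depth=0
After op 7 (undo): buf='barhihiquxqux' undo_depth=5 redo_depth=1
After op 8 (delete): buf='barhihiquxq' undo_depth=6 redo_depth=0
After op 9 (delete): buf='barhihiqux' undo_depth=7 redo_depth=0
After op 10 (undo): buf='barhihiquxq' undo_depth=6 redo_depth=1

Answer: yes yes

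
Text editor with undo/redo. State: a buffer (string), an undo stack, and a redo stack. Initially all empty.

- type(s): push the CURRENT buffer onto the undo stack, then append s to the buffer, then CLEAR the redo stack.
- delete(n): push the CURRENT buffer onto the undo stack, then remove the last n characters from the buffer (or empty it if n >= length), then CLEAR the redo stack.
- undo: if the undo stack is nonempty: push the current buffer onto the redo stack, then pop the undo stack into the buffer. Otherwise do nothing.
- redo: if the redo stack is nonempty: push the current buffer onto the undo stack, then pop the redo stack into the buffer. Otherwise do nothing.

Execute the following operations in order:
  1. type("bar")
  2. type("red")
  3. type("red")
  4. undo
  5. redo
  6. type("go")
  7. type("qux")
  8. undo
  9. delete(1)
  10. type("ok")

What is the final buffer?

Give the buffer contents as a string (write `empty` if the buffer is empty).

After op 1 (type): buf='bar' undo_depth=1 redo_depth=0
After op 2 (type): buf='barred' undo_depth=2 redo_depth=0
After op 3 (type): buf='barredred' undo_depth=3 redo_depth=0
After op 4 (undo): buf='barred' undo_depth=2 redo_depth=1
After op 5 (redo): buf='barredred' undo_depth=3 redo_depth=0
After op 6 (type): buf='barredredgo' undo_depth=4 redo_depth=0
After op 7 (type): buf='barredredgoqux' undo_depth=5 redo_depth=0
After op 8 (undo): buf='barredredgo' undo_depth=4 redo_depth=1
After op 9 (delete): buf='barredredg' undo_depth=5 redo_depth=0
After op 10 (type): buf='barredredgok' undo_depth=6 redo_depth=0

Answer: barredredgok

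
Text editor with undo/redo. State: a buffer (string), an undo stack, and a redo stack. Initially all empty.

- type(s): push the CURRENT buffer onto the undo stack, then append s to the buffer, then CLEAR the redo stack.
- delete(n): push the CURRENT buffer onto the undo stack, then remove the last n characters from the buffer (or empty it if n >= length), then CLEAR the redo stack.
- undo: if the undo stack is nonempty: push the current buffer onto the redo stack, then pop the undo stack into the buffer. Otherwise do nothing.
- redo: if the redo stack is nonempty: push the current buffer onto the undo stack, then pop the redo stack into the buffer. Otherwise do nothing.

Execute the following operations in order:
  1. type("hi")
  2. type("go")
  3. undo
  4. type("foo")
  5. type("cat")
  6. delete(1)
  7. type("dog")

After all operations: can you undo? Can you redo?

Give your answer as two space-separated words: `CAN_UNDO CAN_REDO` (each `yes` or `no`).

Answer: yes no

Derivation:
After op 1 (type): buf='hi' undo_depth=1 redo_depth=0
After op 2 (type): buf='higo' undo_depth=2 redo_depth=0
After op 3 (undo): buf='hi' undo_depth=1 redo_depth=1
After op 4 (type): buf='hifoo' undo_depth=2 redo_depth=0
After op 5 (type): buf='hifoocat' undo_depth=3 redo_depth=0
After op 6 (delete): buf='hifooca' undo_depth=4 redo_depth=0
After op 7 (type): buf='hifoocadog' undo_depth=5 redo_depth=0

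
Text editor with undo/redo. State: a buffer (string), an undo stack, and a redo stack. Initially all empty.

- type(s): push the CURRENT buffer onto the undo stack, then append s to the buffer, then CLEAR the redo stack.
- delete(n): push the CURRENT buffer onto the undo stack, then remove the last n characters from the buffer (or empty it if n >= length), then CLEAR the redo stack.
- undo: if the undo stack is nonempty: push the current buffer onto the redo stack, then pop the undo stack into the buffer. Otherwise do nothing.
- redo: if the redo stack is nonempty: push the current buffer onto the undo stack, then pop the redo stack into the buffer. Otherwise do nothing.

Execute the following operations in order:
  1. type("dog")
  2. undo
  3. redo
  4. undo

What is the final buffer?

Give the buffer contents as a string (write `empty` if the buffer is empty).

Answer: empty

Derivation:
After op 1 (type): buf='dog' undo_depth=1 redo_depth=0
After op 2 (undo): buf='(empty)' undo_depth=0 redo_depth=1
After op 3 (redo): buf='dog' undo_depth=1 redo_depth=0
After op 4 (undo): buf='(empty)' undo_depth=0 redo_depth=1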